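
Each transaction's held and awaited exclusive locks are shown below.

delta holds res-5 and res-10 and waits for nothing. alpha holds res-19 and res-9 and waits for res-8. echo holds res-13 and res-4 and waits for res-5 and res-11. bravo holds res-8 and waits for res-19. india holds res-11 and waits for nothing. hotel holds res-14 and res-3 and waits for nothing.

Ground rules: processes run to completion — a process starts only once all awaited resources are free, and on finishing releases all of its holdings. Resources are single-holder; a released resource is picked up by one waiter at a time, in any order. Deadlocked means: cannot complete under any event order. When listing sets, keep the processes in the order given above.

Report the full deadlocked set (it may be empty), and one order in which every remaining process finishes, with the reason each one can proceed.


Deadlocked: alpha and bravo.
Key observation: nobody on the ring alpha -> bravo -> alpha can start until another member finishes, which never happens; no other process is dragged down with it.
A valid finishing order for the others: india, delta, hotel, echo.
Step-by-step check:
  india waits on nothing -> runs at once and releases res-11
  delta waits on nothing -> runs at once and releases res-5 and res-10
  hotel waits on nothing -> runs at once and releases res-14 and res-3
  echo: everything it awaited (res-5 and res-11) is free; runs, freeing res-13 and res-4


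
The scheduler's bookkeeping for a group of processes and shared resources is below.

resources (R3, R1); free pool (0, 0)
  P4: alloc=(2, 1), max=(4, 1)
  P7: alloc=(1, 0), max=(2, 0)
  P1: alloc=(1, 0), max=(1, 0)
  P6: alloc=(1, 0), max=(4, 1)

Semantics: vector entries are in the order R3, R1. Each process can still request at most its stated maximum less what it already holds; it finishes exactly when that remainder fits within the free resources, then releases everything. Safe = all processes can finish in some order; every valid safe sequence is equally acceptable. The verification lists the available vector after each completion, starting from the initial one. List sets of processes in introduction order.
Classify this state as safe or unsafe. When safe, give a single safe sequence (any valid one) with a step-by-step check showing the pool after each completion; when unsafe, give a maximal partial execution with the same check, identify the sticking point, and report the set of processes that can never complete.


The state is SAFE; one workable sequence: P1, P7, P4, P6.
Key observation: at P7 the run first touches a limit — (1, 0) against (1, 0), exact on a resource it actually requests.
Step-by-step check:
  pool = (0, 0)
  run P1 (needs (0, 0), free (0, 0)); after release of (1, 0) the pool is (1, 0)
  run P7 (needs (1, 0), free (1, 0)); after release of (1, 0) the pool is (2, 0)
  run P4 (needs (2, 0), free (2, 0)); after release of (2, 1) the pool is (4, 1)
  run P6 (needs (3, 1), free (4, 1)); after release of (1, 0) the pool is (5, 1)


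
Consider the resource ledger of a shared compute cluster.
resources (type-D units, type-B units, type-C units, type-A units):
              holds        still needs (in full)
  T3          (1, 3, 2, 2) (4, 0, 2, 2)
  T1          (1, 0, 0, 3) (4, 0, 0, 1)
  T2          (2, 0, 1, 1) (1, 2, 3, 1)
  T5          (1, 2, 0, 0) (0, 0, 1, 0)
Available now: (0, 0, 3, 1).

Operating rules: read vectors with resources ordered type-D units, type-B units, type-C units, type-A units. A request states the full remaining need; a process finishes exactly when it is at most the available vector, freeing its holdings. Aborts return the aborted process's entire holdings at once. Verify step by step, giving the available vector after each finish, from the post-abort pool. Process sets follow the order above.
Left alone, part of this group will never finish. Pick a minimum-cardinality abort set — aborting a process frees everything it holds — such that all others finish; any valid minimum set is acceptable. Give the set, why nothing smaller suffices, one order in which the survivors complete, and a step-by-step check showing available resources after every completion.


Minimum abort set: T1.
Key observation: T3 had no path to completion before; after the abort of T1 ((1, 0, 0, 3) returned), step 3 is where it fits.
No smaller set exists: with zero aborts the deadlock remains.
Survivors finish in the order: T5, T2, T3. Walking it through (pool after the aborts first):
  pool = (1, 0, 3, 4)
  run T5 (needs (0, 0, 1, 0), free (1, 0, 3, 4)); after release of (1, 2, 0, 0) the pool is (2, 2, 3, 4)
  run T2 (needs (1, 2, 3, 1), free (2, 2, 3, 4)); after release of (2, 0, 1, 1) the pool is (4, 2, 4, 5)
  run T3 (needs (4, 0, 2, 2), free (4, 2, 4, 5)); after release of (1, 3, 2, 2) the pool is (5, 5, 6, 7)


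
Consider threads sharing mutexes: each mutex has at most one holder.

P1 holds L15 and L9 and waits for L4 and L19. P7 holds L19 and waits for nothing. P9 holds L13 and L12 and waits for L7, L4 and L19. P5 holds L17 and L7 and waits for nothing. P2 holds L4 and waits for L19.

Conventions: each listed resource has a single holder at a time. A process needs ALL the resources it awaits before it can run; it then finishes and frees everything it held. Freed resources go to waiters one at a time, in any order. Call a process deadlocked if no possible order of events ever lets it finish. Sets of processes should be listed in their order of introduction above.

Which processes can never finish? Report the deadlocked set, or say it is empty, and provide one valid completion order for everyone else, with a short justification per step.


No process is deadlocked.
Key observation: there is no circular wait here — follow any chain and it reaches a process that is free to run now.
The rest can finish in the order P7, P5, P2, P9, P1.
Check, step by step:
  run P7 (it waits on nothing); releases L19
  run P5 (it waits on nothing); releases L17 and L7
  P2 waits on L19 — all released -> runs and releases L4
  P9 waits on L7, L4 and L19 — all released -> runs and releases L13 and L12
  P1 waits on L4 and L19 — all released -> runs and releases L15 and L9


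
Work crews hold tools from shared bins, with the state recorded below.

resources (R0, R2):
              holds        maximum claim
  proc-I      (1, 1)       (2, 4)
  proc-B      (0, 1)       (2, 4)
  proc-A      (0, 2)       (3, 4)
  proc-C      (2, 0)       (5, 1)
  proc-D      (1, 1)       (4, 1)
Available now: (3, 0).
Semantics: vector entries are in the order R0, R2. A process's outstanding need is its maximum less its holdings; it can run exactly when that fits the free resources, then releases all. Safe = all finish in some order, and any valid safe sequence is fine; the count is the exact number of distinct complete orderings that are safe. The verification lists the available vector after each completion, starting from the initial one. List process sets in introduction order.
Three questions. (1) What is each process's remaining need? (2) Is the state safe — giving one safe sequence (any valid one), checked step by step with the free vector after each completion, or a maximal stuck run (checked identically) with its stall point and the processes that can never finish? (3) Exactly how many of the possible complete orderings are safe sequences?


(1) Remaining need (order R0, R2):
  proc-I: (1, 3)
  proc-B: (2, 3)
  proc-A: (3, 2)
  proc-C: (3, 1)
  proc-D: (3, 0)
(2) UNSAFE.
Key observation: once proc-D, proc-C finish, the pool peaks at (6, 1) — and every remaining process still needs more R2 than that.
The run proc-D, proc-C cannot be extended any further. Check, step by step:
  pool = (3, 0)
  proc-D: need (3, 0) fits (3, 0); releases (1, 1), pool now (4, 1)
  proc-C: need (3, 1) fits (4, 1); releases (2, 0), pool now (6, 1)
  blocked: proc-I wants (1, 3), pool (6, 1) — not enough R2
  blocked: proc-B wants (2, 3), pool (6, 1) — not enough R2
  blocked: proc-A wants (3, 2), pool (6, 1) — not enough R2
Permanently blocked: proc-I, proc-B and proc-A.
(3) Exactly 0 of the possible complete orderings are safe sequences.


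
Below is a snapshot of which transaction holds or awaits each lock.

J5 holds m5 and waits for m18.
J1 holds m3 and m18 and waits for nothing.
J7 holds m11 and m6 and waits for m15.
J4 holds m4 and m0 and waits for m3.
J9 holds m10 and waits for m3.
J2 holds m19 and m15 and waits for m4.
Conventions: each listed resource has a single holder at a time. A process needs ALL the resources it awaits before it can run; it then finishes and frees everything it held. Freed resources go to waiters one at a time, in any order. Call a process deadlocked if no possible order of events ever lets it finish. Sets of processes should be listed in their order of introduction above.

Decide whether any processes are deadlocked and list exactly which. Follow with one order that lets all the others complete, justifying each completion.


Nothing here is deadlocked.
Key observation: every chain of waits terminates; starting from the processes that wait on nothing, all the rest unlock in turn.
The rest can finish in the order J1, J5, J4, J9, J2, J7.
Walking it through:
  run J1 (it waits on nothing); releases m3 and m18
  run J5 (all its waits — m18 — are resolved); releases m5
  run J4 (all its waits — m3 — are resolved); releases m4 and m0
  run J9 (all its waits — m3 — are resolved); releases m10
  run J2 (all its waits — m4 — are resolved); releases m19 and m15
  run J7 (all its waits — m15 — are resolved); releases m11 and m6


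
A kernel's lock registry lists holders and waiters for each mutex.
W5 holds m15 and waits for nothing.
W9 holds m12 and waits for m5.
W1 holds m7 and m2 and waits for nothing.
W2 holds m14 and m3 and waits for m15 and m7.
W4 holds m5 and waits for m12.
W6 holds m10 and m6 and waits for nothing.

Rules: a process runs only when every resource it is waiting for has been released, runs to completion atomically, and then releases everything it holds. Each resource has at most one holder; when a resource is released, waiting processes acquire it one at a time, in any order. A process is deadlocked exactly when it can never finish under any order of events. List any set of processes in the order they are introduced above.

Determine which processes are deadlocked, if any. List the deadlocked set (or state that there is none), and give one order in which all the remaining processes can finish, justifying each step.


Deadlocked set: W9 and W4.
Key observation: the knot is the closed ring of waits W9 -> W4 -> W9; no other process is dragged down with it.
The rest can finish in the order W5, W1, W6, W2.
Verifying each step:
  W5 waits on nothing -> runs at once and releases m15
  W1 waits on nothing -> runs at once and releases m7 and m2
  W6 waits on nothing -> runs at once and releases m10 and m6
  W2: everything it awaited (m15 and m7) is free; runs, freeing m14 and m3


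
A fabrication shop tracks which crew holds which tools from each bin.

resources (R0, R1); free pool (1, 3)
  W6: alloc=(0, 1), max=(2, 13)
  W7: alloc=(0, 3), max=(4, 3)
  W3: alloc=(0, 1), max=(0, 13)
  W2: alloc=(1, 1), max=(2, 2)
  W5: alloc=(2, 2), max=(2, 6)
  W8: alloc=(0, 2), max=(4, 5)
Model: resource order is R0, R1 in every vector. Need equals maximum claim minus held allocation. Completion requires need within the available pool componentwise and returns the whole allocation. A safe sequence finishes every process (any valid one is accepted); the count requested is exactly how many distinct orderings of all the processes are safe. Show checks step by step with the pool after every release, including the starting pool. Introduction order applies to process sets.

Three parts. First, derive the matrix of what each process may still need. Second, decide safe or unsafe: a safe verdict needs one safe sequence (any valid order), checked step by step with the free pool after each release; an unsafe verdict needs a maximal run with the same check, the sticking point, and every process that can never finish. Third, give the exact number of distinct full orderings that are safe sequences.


(1) Need matrix, components ordered R0, R1:
  W6: (2, 12)
  W7: (4, 0)
  W3: (0, 12)
  W2: (1, 1)
  W5: (0, 4)
  W8: (4, 3)
(2) The state is UNSAFE.
Key observation: W2, W5, W8, W7 can finish, but then (4, 11) is all there is, and the blocked group's R1 demands exceed it.
The run W2, W5, W8, W7 cannot be extended any further. Walking it through:
  pool = (1, 3)
  run W2 (needs (1, 1), free (1, 3)); after release of (1, 1) the pool is (2, 4)
  run W5 (needs (0, 4), free (2, 4)); after release of (2, 2) the pool is (4, 6)
  run W8 (needs (4, 3), free (4, 6)); after release of (0, 2) the pool is (4, 8)
  run W7 (needs (4, 0), free (4, 8)); after release of (0, 3) the pool is (4, 11)
  blocked: W6 wants (2, 12), pool (4, 11) — not enough R1
  blocked: W3 wants (0, 12), pool (4, 11) — not enough R1
Never able to finish: W6 and W3.
(3) Exactly 0 of the possible complete orderings are safe sequences.


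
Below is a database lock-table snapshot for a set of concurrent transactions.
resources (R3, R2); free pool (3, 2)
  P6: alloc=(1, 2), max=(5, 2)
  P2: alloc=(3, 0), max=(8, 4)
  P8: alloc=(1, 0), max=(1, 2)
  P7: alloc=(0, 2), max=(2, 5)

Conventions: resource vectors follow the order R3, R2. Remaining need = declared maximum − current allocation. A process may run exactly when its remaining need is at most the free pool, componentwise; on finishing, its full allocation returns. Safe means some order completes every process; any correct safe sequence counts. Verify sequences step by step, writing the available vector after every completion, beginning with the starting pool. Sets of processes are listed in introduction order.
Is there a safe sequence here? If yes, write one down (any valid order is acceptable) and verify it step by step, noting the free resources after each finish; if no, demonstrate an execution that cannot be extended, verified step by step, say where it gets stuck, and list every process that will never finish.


The state is SAFE; one workable sequence: P8, P6, P7, P2.
Key observation: the first exact fit in this order is P8 — it needs (0, 2) with (3, 2) free, meeting a requested resource to the last unit.
Verifying each step:
  pool = (3, 2)
  P8: need (0, 2) fits (3, 2); releases (1, 0), pool now (4, 2)
  P6: need (4, 0) fits (4, 2); releases (1, 2), pool now (5, 4)
  P7: need (2, 3) fits (5, 4); releases (0, 2), pool now (5, 6)
  P2: need (5, 4) fits (5, 6); releases (3, 0), pool now (8, 6)


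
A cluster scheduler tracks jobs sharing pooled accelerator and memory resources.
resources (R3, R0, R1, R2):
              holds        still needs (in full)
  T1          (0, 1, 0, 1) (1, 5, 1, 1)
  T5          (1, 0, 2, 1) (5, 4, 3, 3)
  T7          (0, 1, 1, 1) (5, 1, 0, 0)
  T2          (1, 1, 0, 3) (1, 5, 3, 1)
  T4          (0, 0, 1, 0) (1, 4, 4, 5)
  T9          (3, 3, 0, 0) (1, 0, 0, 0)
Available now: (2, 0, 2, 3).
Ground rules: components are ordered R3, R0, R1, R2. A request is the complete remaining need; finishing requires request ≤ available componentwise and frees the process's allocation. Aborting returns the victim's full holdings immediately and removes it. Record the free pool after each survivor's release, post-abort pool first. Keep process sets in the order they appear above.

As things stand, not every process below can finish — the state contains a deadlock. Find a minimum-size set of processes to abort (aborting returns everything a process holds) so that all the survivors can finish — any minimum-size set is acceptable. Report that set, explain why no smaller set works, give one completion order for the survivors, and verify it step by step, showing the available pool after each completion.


Minimum abort set: T1.
Key observation: aborting T1 returns (0, 1, 0, 1), and T2 — hopeless before — runs at step 5 with the returned capacity in the pool.
Why nothing smaller works: aborting no one leaves the state deadlocked as given.
Survivors finish in the order: T9, T7, T5, T4, T2. Check, step by step (pool after the aborts first):
  pool = (2, 1, 2, 4)
  run T9 (needs (1, 0, 0, 0), free (2, 1, 2, 4)); after release of (3, 3, 0, 0) the pool is (5, 4, 2, 4)
  run T7 (needs (5, 1, 0, 0), free (5, 4, 2, 4)); after release of (0, 1, 1, 1) the pool is (5, 5, 3, 5)
  run T5 (needs (5, 4, 3, 3), free (5, 5, 3, 5)); after release of (1, 0, 2, 1) the pool is (6, 5, 5, 6)
  run T4 (needs (1, 4, 4, 5), free (6, 5, 5, 6)); after release of (0, 0, 1, 0) the pool is (6, 5, 6, 6)
  run T2 (needs (1, 5, 3, 1), free (6, 5, 6, 6)); after release of (1, 1, 0, 3) the pool is (7, 6, 6, 9)


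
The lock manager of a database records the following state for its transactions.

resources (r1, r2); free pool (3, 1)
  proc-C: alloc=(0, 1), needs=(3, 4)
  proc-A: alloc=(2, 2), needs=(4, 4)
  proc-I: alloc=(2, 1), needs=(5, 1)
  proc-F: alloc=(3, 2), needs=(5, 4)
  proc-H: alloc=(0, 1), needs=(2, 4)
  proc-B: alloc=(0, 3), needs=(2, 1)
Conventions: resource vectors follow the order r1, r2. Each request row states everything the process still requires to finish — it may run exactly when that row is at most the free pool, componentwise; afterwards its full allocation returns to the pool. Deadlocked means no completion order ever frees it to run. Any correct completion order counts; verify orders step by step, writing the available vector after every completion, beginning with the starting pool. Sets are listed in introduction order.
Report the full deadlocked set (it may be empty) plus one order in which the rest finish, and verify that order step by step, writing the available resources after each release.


Deadlocked set: proc-A, proc-I and proc-F.
Key observation: r1 is the bottleneck — with proc-B, proc-C, proc-H done the pool holds (3, 6), short of every remaining need.
One completion order for the rest: proc-B, proc-C, proc-H. Step-by-step check:
  pool = (3, 1)
  proc-B needs (2, 1) <= (3, 1) -> finishes; pool += (0, 3) = (3, 4)
  proc-C needs (3, 4) <= (3, 4) -> finishes; pool += (0, 1) = (3, 5)
  proc-H needs (2, 4) <= (3, 5) -> finishes; pool += (0, 1) = (3, 6)
The blocked processes can never fit:
  proc-A still needs (4, 4) but only (3, 6) is free — short on r1
  proc-I still needs (5, 1) but only (3, 6) is free — short on r1
  proc-F still needs (5, 4) but only (3, 6) is free — short on r1


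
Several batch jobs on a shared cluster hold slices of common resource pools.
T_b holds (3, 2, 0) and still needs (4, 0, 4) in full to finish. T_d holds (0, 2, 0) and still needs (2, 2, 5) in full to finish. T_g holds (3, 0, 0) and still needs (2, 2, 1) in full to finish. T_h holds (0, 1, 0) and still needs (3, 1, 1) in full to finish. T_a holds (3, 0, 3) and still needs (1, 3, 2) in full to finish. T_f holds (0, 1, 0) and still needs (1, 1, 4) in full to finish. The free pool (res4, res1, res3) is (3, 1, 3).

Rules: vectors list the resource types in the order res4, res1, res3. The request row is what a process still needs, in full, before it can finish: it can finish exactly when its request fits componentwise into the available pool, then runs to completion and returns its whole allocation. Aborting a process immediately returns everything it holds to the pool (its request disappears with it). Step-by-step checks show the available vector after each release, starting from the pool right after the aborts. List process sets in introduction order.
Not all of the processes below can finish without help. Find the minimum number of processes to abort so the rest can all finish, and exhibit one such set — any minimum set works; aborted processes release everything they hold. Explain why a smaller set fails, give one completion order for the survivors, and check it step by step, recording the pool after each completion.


Minimum abort set: T_b.
Key observation: T_a could never have finished before the abort; with (3, 2, 0) returned by T_b, it fits at step 3.
No smaller set exists: with zero aborts the deadlock remains.
One survivor order: T_g, T_h, T_a, T_f, T_d. Verifying each step (post-abort pool first):
  pool = (6, 3, 3)
  T_g needs (2, 2, 1) <= (6, 3, 3) -> finishes; pool += (3, 0, 0) = (9, 3, 3)
  T_h needs (3, 1, 1) <= (9, 3, 3) -> finishes; pool += (0, 1, 0) = (9, 4, 3)
  T_a needs (1, 3, 2) <= (9, 4, 3) -> finishes; pool += (3, 0, 3) = (12, 4, 6)
  T_f needs (1, 1, 4) <= (12, 4, 6) -> finishes; pool += (0, 1, 0) = (12, 5, 6)
  T_d needs (2, 2, 5) <= (12, 5, 6) -> finishes; pool += (0, 2, 0) = (12, 7, 6)


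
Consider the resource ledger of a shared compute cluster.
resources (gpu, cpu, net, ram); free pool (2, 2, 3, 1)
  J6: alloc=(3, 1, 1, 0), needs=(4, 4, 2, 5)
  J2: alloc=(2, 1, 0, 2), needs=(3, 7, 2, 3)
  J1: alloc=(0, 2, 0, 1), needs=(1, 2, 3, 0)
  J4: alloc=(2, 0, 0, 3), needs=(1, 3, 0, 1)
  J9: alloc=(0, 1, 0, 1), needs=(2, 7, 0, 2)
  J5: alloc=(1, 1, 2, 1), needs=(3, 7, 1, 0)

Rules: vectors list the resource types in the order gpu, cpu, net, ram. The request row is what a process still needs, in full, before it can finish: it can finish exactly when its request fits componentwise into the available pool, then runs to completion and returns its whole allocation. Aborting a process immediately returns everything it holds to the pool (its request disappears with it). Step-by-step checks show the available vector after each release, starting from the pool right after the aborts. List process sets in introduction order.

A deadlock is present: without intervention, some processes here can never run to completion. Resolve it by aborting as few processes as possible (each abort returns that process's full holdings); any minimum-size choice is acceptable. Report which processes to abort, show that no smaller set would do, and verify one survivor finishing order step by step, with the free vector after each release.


The answer: abort J2 and J5.
Key observation: the returned (3, 2, 2, 3) from J2 and J5 is what brings J9 — unrunnable before, under any order — into play at step 4.
No one abort is enough; case by case: J6 alone leaves J2 blocked (short on cpu); J2 alone leaves J9 blocked (short on cpu); J1 alone leaves J2 blocked (short on cpu); J4 alone leaves J2 blocked (short on cpu); J9 alone leaves J2 blocked (short on cpu); J5 alone leaves J2 blocked (short on cpu).
The survivors complete as J4, J6, J1, J9. Check, step by step (starting from the post-abort pool):
  pool = (5, 4, 5, 4)
  run J4 (needs (1, 3, 0, 1), free (5, 4, 5, 4)); after release of (2, 0, 0, 3) the pool is (7, 4, 5, 7)
  run J6 (needs (4, 4, 2, 5), free (7, 4, 5, 7)); after release of (3, 1, 1, 0) the pool is (10, 5, 6, 7)
  run J1 (needs (1, 2, 3, 0), free (10, 5, 6, 7)); after release of (0, 2, 0, 1) the pool is (10, 7, 6, 8)
  run J9 (needs (2, 7, 0, 2), free (10, 7, 6, 8)); after release of (0, 1, 0, 1) the pool is (10, 8, 6, 9)


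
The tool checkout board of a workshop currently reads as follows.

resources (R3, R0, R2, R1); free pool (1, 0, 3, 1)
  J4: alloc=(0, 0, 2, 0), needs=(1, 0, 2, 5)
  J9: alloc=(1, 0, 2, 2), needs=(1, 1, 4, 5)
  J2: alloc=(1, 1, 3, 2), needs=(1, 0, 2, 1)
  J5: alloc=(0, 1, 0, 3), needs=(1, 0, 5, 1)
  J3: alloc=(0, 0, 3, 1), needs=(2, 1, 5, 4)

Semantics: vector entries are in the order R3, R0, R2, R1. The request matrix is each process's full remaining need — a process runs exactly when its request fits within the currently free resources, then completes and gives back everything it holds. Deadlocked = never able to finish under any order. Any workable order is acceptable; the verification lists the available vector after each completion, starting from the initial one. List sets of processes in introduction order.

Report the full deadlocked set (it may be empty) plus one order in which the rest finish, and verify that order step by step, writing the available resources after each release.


The deadlocked set is empty.
Key observation: the pool covers J2 at once, and every later process fits after earlier releases.
The rest can finish in the order J2, J5, J9, J3, J4. Walking it through:
  pool = (1, 0, 3, 1)
  J2: need (1, 0, 2, 1) fits (1, 0, 3, 1); releases (1, 1, 3, 2), pool now (2, 1, 6, 3)
  J5: need (1, 0, 5, 1) fits (2, 1, 6, 3); releases (0, 1, 0, 3), pool now (2, 2, 6, 6)
  J9: need (1, 1, 4, 5) fits (2, 2, 6, 6); releases (1, 0, 2, 2), pool now (3, 2, 8, 8)
  J3: need (2, 1, 5, 4) fits (3, 2, 8, 8); releases (0, 0, 3, 1), pool now (3, 2, 11, 9)
  J4: need (1, 0, 2, 5) fits (3, 2, 11, 9); releases (0, 0, 2, 0), pool now (3, 2, 13, 9)


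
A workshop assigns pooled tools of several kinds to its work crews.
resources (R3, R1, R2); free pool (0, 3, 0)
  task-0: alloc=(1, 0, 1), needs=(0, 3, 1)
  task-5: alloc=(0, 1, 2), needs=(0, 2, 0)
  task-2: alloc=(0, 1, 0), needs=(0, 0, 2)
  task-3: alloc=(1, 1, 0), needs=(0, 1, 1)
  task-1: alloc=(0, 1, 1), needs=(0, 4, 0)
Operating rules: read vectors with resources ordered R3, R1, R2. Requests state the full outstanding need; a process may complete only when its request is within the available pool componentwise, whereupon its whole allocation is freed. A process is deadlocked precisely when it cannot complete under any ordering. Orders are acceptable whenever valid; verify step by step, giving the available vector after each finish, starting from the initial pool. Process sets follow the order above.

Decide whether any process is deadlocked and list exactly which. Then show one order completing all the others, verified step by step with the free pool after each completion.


No process is deadlocked.
Key observation: starting with task-5, each completion frees enough for the next — no one is permanently blocked.
One completion order for the rest: task-5, task-2, task-1, task-0, task-3. Step-by-step check:
  pool = (0, 3, 0)
  task-5 needs (0, 2, 0) <= (0, 3, 0) -> finishes; pool += (0, 1, 2) = (0, 4, 2)
  task-2 needs (0, 0, 2) <= (0, 4, 2) -> finishes; pool += (0, 1, 0) = (0, 5, 2)
  task-1 needs (0, 4, 0) <= (0, 5, 2) -> finishes; pool += (0, 1, 1) = (0, 6, 3)
  task-0 needs (0, 3, 1) <= (0, 6, 3) -> finishes; pool += (1, 0, 1) = (1, 6, 4)
  task-3 needs (0, 1, 1) <= (1, 6, 4) -> finishes; pool += (1, 1, 0) = (2, 7, 4)


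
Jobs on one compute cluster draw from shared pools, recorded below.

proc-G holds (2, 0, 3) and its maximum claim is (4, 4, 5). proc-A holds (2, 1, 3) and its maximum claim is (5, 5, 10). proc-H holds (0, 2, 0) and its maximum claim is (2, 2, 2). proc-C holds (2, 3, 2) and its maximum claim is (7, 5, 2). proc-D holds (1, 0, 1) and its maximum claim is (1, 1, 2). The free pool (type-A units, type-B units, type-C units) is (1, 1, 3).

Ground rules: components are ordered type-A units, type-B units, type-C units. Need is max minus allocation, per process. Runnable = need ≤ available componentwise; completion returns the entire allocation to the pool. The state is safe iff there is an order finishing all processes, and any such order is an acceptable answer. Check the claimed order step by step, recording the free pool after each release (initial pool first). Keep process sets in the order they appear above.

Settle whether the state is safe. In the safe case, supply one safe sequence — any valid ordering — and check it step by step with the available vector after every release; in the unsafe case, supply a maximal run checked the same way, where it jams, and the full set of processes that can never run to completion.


UNSAFE.
Key observation: after proc-D, proc-H the pool peaks at (2, 3, 4), and each blocked process is short somewhere: proc-G on type-B units; proc-A on type-A units, type-B units, type-C units; proc-C on type-A units.
Going as far as possible: proc-D, proc-H; after that, nothing fits. Check, step by step:
  pool = (1, 1, 3)
  run proc-D (needs (0, 1, 1), free (1, 1, 3)); after release of (1, 0, 1) the pool is (2, 1, 4)
  run proc-H (needs (2, 0, 2), free (2, 1, 4)); after release of (0, 2, 0) the pool is (2, 3, 4)
  proc-G still needs (2, 4, 2) but only (2, 3, 4) is free — short on type-B units
  proc-A still needs (3, 4, 7) but only (2, 3, 4) is free — short on type-A units, type-B units and type-C units
  proc-C still needs (5, 2, 0) but only (2, 3, 4) is free — short on type-A units
Never able to finish: proc-G, proc-A and proc-C.


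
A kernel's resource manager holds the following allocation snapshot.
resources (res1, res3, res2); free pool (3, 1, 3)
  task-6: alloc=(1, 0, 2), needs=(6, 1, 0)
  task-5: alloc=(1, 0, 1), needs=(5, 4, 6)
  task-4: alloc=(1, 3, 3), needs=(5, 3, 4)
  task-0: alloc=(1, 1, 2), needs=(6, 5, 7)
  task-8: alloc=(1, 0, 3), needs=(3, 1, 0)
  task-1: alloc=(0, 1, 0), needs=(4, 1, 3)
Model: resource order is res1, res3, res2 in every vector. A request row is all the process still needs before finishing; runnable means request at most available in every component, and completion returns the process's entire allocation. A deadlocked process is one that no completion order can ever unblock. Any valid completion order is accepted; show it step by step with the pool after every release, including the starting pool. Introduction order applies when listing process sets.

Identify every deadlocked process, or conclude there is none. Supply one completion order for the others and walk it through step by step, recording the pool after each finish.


The deadlocked set is task-6, task-5, task-4 and task-0.
Key observation: task-8, task-1 can finish, but then (4, 2, 6) is all there is, and the blocked group's res1 demands exceed it.
The rest can finish in the order task-8, task-1. Step-by-step check:
  pool = (3, 1, 3)
  run task-8 (needs (3, 1, 0), free (3, 1, 3)); after release of (1, 0, 3) the pool is (4, 1, 6)
  run task-1 (needs (4, 1, 3), free (4, 1, 6)); after release of (0, 1, 0) the pool is (4, 2, 6)
The blocked processes can never fit:
  blocked: task-6 wants (6, 1, 0), pool (4, 2, 6) — not enough res1
  blocked: task-5 wants (5, 4, 6), pool (4, 2, 6) — not enough res1 and res3
  blocked: task-4 wants (5, 3, 4), pool (4, 2, 6) — not enough res1 and res3
  blocked: task-0 wants (6, 5, 7), pool (4, 2, 6) — not enough res1, res3 and res2


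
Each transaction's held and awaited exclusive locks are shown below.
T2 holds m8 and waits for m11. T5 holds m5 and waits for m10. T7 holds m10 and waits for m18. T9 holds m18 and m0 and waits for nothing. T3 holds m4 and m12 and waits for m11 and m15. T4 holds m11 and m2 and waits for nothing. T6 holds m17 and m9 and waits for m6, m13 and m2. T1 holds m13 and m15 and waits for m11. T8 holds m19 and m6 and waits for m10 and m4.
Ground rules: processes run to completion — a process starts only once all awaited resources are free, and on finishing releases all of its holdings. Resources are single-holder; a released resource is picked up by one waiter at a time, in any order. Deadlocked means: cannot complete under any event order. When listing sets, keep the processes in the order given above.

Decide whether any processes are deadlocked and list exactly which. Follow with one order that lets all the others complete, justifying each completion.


No process is deadlocked.
Key observation: all waits point, directly or indirectly, at processes that can finish, so nothing is permanently blocked.
The rest can finish in the order T4, T1, T9, T7, T5, T2, T3, T8, T6.
Step-by-step check:
  T4 waits on nothing -> runs at once and releases m11 and m2
  run T1 (all its waits — m11 — are resolved); releases m13 and m15
  T9 waits on nothing -> runs at once and releases m18 and m0
  run T7 (all its waits — m18 — are resolved); releases m10
  run T5 (all its waits — m10 — are resolved); releases m5
  run T2 (all its waits — m11 — are resolved); releases m8
  run T3 (all its waits — m11 and m15 — are resolved); releases m4 and m12
  run T8 (all its waits — m10 and m4 — are resolved); releases m19 and m6
  run T6 (all its waits — m6, m13 and m2 — are resolved); releases m17 and m9


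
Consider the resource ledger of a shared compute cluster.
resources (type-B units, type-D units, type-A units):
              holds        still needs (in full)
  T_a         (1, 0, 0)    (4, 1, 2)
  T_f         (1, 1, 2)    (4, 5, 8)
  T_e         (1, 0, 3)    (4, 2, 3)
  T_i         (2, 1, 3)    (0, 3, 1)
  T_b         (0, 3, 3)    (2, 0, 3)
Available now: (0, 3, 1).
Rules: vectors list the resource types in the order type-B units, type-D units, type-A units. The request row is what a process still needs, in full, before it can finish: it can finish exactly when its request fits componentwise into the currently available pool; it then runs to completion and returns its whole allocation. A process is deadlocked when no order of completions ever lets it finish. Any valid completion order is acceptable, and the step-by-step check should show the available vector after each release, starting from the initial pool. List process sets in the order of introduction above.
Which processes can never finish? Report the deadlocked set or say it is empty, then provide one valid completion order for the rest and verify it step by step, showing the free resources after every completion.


Deadlocked set: T_a, T_f and T_e.
Key observation: no order helps: past T_i, T_b, the free pool tops out at (2, 7, 7), below what each blocked process needs in type-B units.
A valid finishing order for the others: T_i, T_b. Verifying each step:
  pool = (0, 3, 1)
  run T_i (needs (0, 3, 1), free (0, 3, 1)); after release of (2, 1, 3) the pool is (2, 4, 4)
  run T_b (needs (2, 0, 3), free (2, 4, 4)); after release of (0, 3, 3) the pool is (2, 7, 7)
None of the blocked processes ever fits:
  blocked: T_a wants (4, 1, 2), pool (2, 7, 7) — not enough type-B units
  blocked: T_f wants (4, 5, 8), pool (2, 7, 7) — not enough type-B units and type-A units
  blocked: T_e wants (4, 2, 3), pool (2, 7, 7) — not enough type-B units


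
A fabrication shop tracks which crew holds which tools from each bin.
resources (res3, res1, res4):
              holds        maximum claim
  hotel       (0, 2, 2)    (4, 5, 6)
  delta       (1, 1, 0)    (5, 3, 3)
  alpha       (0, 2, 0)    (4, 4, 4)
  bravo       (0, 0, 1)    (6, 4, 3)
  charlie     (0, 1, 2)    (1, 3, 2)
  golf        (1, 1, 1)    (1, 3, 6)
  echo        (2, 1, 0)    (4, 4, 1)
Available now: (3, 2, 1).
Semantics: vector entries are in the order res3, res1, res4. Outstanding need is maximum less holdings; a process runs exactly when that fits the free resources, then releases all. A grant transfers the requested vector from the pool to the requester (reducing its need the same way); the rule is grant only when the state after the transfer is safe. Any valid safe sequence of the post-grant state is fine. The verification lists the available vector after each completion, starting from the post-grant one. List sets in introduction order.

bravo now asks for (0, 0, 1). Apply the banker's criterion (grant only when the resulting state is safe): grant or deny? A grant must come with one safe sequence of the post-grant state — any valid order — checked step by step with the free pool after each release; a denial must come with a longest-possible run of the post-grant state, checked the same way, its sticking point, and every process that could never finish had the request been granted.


DENY: after the grant no complete ordering would exist.
Key observation: after charlie, echo the pool peaks at (5, 4, 2), and each blocked process is short somewhere: hotel on res4; delta on res4; alpha on res4; bravo on res3; golf on res4.
Pretend the grant happened; the run charlie, echo goes as far as possible. Walking it through:
  pool = (3, 2, 0)
  run charlie (needs (1, 2, 0), free (3, 2, 0)); after release of (0, 1, 2) the pool is (3, 3, 2)
  run echo (needs (2, 3, 1), free (3, 3, 2)); after release of (2, 1, 0) the pool is (5, 4, 2)
  hotel still needs (4, 3, 4) but only (5, 4, 2) is free — short on res4
  delta still needs (4, 2, 3) but only (5, 4, 2) is free — short on res4
  alpha still needs (4, 2, 4) but only (5, 4, 2) is free — short on res4
  bravo still needs (6, 4, 1) but only (5, 4, 2) is free — short on res3
  golf still needs (0, 2, 5) but only (5, 4, 2) is free — short on res4
Had the request been granted, hotel, delta, alpha, bravo and golf could never finish.


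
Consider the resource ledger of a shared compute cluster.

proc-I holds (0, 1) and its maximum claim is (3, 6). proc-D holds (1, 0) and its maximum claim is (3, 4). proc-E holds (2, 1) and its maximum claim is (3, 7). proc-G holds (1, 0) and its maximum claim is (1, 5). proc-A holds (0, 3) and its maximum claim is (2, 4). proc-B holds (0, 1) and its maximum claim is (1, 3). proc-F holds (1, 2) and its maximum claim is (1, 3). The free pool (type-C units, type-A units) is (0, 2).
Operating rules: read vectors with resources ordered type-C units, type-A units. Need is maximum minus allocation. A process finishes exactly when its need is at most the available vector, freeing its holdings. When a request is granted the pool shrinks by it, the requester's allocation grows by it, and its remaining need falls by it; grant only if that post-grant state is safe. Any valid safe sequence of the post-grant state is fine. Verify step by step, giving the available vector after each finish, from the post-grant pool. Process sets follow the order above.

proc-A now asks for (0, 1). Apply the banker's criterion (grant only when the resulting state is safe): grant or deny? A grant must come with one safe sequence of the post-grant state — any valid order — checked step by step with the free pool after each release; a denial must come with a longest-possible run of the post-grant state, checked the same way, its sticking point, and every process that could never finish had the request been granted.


DENY — the pretend-granted state is unsafe.
Key observation: after proc-F, proc-B the pool peaks at (1, 4), and each blocked process is short somewhere: proc-I on type-C units, type-A units; proc-D on type-C units; proc-E on type-A units; proc-G on type-A units; proc-A on type-C units.
On the post-grant state, proc-F, proc-B is a maximal run — nothing extends it. Check, step by step:
  pool = (0, 1)
  run proc-F (needs (0, 1), free (0, 1)); after release of (1, 2) the pool is (1, 3)
  run proc-B (needs (1, 2), free (1, 3)); after release of (0, 1) the pool is (1, 4)
  proc-I cannot run: need (3, 5) vs free (1, 4) (insufficient type-C units and type-A units)
  proc-D cannot run: need (2, 4) vs free (1, 4) (insufficient type-C units)
  proc-E cannot run: need (1, 6) vs free (1, 4) (insufficient type-A units)
  proc-G cannot run: need (0, 5) vs free (1, 4) (insufficient type-A units)
  proc-A cannot run: need (2, 0) vs free (1, 4) (insufficient type-C units)
Processes that could never finish after the grant: proc-I, proc-D, proc-E, proc-G and proc-A.


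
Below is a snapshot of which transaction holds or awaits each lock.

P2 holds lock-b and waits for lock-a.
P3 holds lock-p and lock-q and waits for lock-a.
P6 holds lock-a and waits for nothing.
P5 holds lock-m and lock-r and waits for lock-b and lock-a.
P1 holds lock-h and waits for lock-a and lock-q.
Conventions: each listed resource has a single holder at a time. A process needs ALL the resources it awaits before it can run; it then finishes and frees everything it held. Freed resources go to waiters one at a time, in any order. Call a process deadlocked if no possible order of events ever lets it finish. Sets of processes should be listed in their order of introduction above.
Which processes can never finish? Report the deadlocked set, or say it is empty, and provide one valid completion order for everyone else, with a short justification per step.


No process is deadlocked.
Key observation: although several processes wait, no cycle exists — each chain bottoms out at a free runner.
A valid finishing order for the others: P6, P3, P2, P1, P5.
Step-by-step check:
  P6: no waits; runs immediately, freeing lock-a
  P3 waits on lock-a — all released -> runs and releases lock-p and lock-q
  P2 waits on lock-a — all released -> runs and releases lock-b
  P1 waits on lock-a and lock-q — all released -> runs and releases lock-h
  P5 waits on lock-b and lock-a — all released -> runs and releases lock-m and lock-r
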